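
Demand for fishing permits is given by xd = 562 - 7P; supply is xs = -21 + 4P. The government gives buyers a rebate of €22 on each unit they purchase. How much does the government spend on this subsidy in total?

Government cost = €5434

Pre-subsidy: 562 - 7P = -21 + 4P gives P* = 53, x* = 191.
With the rebate, buyers effectively pay Pb = Ps − 22, where Ps is the price sellers receive.
Demand in terms of Ps becomes xd = 562 − 7(Ps − 22) = 716 - 7Ps. Setting this equal to supply: 716 - 7Ps = -21 + 4Ps, so Ps = 67.
Buyers pay Pb = 67 − 22 = 45; x' = -21 + 4·67 = 247.
Government outlay = subsidy × quantity = 22 × 247 = 5434.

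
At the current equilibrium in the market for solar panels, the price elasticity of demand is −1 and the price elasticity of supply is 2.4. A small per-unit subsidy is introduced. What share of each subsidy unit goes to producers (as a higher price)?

For a small subsidy around the equilibrium, the benefit split depends on the relative slopes, which at a point are proportional to the elasticities.
Buyer share = εs/(εs + |εd|) = 2.4/(2.4 + 1) = 12/17; seller share = |εd|/(εs + |εd|) = 5/17.
So producers capture 5/17 of the subsidy.

Producer share = 5/17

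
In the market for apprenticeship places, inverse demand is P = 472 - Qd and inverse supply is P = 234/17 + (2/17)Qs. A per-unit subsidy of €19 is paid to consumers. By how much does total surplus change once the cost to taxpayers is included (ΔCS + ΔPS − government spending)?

Net change in total surplus = -€161.5

Pre-subsidy: 472 - Q = 234/17 + (2/17)Q gives Q* = 410 and P* = 62.
With the rebate, buyers effectively pay Pb = Ps − 19, where Ps is the price sellers receive.
On the curves, Pb = 472 - Q and Ps = 234/17 + (2/17)Q; the wedge Ps − Pb = 19 gives 234/17 + (2/17)Q − (472 - Q) = 19, so Q' = 427.
Then Pb = 472 − 1·427 = 45 and Ps = 234/17 + (2/17)·427 = 64.
ΔCS = ½(410 + 427)(62 − 45) = 7114.5; ΔPS = ½(410 + 427)(64 − 62) = 837.
Government spending = 19 × 427 = 8113.
Net change = 7114.5 + 837 − 8113 = -161.5. The loss equals the DWL triangle ½·19·17.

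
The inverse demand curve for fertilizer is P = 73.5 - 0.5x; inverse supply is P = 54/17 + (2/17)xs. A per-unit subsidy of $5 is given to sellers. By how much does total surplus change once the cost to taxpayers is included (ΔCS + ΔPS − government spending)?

Net change in total surplus = -425/21

Pre-subsidy: 73.5 - 0.5x = 54/17 + (2/17)x gives x* = 797/7 and P* = 116/7.
With the subsidy, sellers receive Ps = Pb + 5 for each unit, where Pb is the price buyers pay.
On the curves, Pb = 73.5 - 0.5x and Ps = 54/17 + (2/17)x; the wedge Ps − Pb = 5 gives 54/17 + (2/17)x − (73.5 - 0.5x) = 5, so x' = 2561/21.
Then Pb = 73.5 − 0.5·(2561/21) = 263/21 and Ps = 54/17 + (2/17)·(2561/21) = 368/21.
ΔCS = ½(797/7 + 2561/21)(116/7 − 263/21) = 210460/441; ΔPS = ½(797/7 + 2561/21)(368/21 − 116/7) = 49520/441.
Government spending = 5 × 2561/21 = 12805/21.
Net change = 210460/441 + 49520/441 − 12805/21 = -425/21. The loss equals the DWL triangle ½·5·170/21.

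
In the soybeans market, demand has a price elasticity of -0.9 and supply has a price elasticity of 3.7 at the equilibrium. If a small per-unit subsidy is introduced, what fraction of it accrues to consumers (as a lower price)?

Consumer share = 37/46

For a small subsidy around the equilibrium, the benefit split depends on the relative slopes, which at a point are proportional to the elasticities.
Buyer share = εs/(εs + |εd|) = 3.7/(3.7 + 0.9) = 37/46; seller share = |εd|/(εs + |εd|) = 9/46.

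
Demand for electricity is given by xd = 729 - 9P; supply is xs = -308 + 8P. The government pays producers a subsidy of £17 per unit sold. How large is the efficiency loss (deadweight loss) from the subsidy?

Pre-subsidy: 729 - 9P = -308 + 8P gives P* = 61, x* = 180.
With the subsidy, sellers receive Ps = Pb + 17 for each unit, where Pb is the price buyers pay.
Supply in terms of Pb becomes xs = -308 + 8(Pb + 17) = -172 + 8Pb. Setting this equal to demand: 729 - 9Pb = -172 + 8Pb, so Pb = 53.
Sellers receive Ps = 53 + 17 = 70; x' = 729 − 9·53 = 252.
The subsidy expands output by 252 − 180 = 72 past the efficient level; on those units the gap between marginal cost and willingness to pay runs from 0 up to 17.
DWL = ½ × 17 × 72 = 612.

Deadweight loss = £612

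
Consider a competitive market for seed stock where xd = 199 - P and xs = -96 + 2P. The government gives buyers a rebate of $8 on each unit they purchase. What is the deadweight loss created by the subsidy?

Deadweight loss = 64/3

Pre-subsidy: 199 - P = -96 + 2P gives P* = 295/3, x* = 302/3.
With the rebate, buyers effectively pay Pb = Ps − 8, where Ps is the price sellers receive.
Demand in terms of Ps becomes xd = 199 − 1(Ps − 8) = 207 - Ps. Setting this equal to supply: 207 - Ps = -96 + 2Ps, so Ps = 101.
Buyers pay Pb = 101 − 8 = 93; x' = -96 + 2·101 = 106.
The subsidy expands output by 106 − 302/3 = 16/3 past the efficient level; on those units the gap between marginal cost and willingness to pay runs from 0 up to 8.
DWL = ½ × 8 × 16/3 = 64/3.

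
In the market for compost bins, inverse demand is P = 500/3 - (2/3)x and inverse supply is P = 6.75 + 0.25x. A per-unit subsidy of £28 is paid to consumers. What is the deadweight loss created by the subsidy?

Pre-subsidy: 500/3 - (2/3)x = 6.75 + 0.25x gives x* = 1919/11 and P* = 554/11.
With the rebate, buyers effectively pay Pb = Ps − 28, where Ps is the price sellers receive.
On the curves, Pb = 500/3 - (2/3)x and Ps = 6.75 + 0.25x; the wedge Ps − Pb = 28 gives 6.75 + 0.25x − (500/3 - (2/3)x) = 28, so x' = 205.
Then Pb = 500/3 − (2/3)·205 = 30 and Ps = 6.75 + 0.25·205 = 58.
The subsidy expands output by 205 − 1919/11 = 336/11 past the efficient level; on those units the gap between marginal cost and willingness to pay runs from 0 up to 28.
DWL = ½ × 28 × 336/11 = 4704/11.

Deadweight loss = 4704/11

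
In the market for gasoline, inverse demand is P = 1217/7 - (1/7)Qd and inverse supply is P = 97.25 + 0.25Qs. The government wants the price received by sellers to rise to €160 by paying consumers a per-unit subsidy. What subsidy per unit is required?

Required subsidy s = €22 per unit

At a seller price of 160, quantity supplied is -389 + 4·160 = 251.
Buyers absorb 251 only when they pay Pb = 1217/7 − (1/7)·251 = 138.
s = Ps − Pb = 160 − 138 = 22.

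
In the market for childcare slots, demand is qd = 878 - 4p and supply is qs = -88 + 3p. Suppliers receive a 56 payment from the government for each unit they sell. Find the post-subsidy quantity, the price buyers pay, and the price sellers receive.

Pre-subsidy: 878 - 4p = -88 + 3p gives p* = 138, q* = 326.
With the subsidy, sellers receive ps = pb + 56 for each unit, where pb is the price buyers pay.
Supply in terms of pb becomes qs = -88 + 3(pb + 56) = 80 + 3pb. Setting this equal to demand: 878 - 4pb = 80 + 3pb, so pb = 114.
Sellers receive ps = 114 + 56 = 170; q' = 878 − 4·114 = 422.

q' = 422; buyers pay 114; sellers receive 170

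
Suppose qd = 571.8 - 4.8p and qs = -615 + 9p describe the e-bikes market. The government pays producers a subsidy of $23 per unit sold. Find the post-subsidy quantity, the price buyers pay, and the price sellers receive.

Pre-subsidy: 571.8 - 4.8p = -615 + 9p gives p* = 86, q* = 159.
With the subsidy, sellers receive ps = pb + 23 for each unit, where pb is the price buyers pay.
Supply in terms of pb becomes qs = -615 + 9(pb + 23) = -408 + 9pb. Setting this equal to demand: 571.8 - 4.8pb = -408 + 9pb, so pb = 71.
Sellers receive ps = 71 + 23 = 94; q' = 571.8 − 4.8·71 = 231.

q' = 231; buyers pay $71; sellers receive $94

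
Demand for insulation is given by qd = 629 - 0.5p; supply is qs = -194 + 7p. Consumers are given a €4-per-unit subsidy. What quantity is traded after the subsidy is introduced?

q' = 576

Pre-subsidy: 629 - 0.5p = -194 + 7p gives p* = 1646/15, q* = 8612/15.
With the rebate, buyers effectively pay pb = ps − 4, where ps is the price sellers receive.
Demand in terms of ps becomes qd = 629 − 0.5(ps − 4) = 631 - 0.5ps. Setting this equal to supply: 631 - 0.5ps = -194 + 7ps, so ps = 110.
Buyers pay pb = 110 − 4 = 106; q' = -194 + 7·110 = 576.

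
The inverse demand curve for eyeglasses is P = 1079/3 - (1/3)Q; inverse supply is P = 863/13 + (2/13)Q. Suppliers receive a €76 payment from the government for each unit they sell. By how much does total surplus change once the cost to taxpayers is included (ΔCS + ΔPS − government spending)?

Net change in total surplus = -€5928

Pre-subsidy: 1079/3 - (1/3)Q = 863/13 + (2/13)Q gives Q* = 602 and P* = 159.
With the subsidy, sellers receive Ps = Pb + 76 for each unit, where Pb is the price buyers pay.
On the curves, Pb = 1079/3 - (1/3)Q and Ps = 863/13 + (2/13)Q; the wedge Ps − Pb = 76 gives 863/13 + (2/13)Q − (1079/3 - (1/3)Q) = 76, so Q' = 758.
Then Pb = 1079/3 − (1/3)·758 = 107 and Ps = 863/13 + (2/13)·758 = 183.
ΔCS = ½(602 + 758)(159 − 107) = 35360; ΔPS = ½(602 + 758)(183 − 159) = 16320.
Government spending = 76 × 758 = 57608.
Net change = 35360 + 16320 − 57608 = -5928. The loss equals the DWL triangle ½·76·156.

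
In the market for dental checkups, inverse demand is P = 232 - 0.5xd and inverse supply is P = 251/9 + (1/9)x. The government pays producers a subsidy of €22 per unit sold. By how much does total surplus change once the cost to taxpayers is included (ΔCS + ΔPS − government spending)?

Net change in total surplus = -€396

Pre-subsidy: 232 - 0.5x = 251/9 + (1/9)x gives x* = 334 and P* = 65.
With the subsidy, sellers receive Ps = Pb + 22 for each unit, where Pb is the price buyers pay.
On the curves, Pb = 232 - 0.5x and Ps = 251/9 + (1/9)x; the wedge Ps − Pb = 22 gives 251/9 + (1/9)x − (232 - 0.5x) = 22, so x' = 370.
Then Pb = 232 − 0.5·370 = 47 and Ps = 251/9 + (1/9)·370 = 69.
ΔCS = ½(334 + 370)(65 − 47) = 6336; ΔPS = ½(334 + 370)(69 − 65) = 1408.
Government spending = 22 × 370 = 8140.
Net change = 6336 + 1408 − 8140 = -396. The loss equals the DWL triangle ½·22·36.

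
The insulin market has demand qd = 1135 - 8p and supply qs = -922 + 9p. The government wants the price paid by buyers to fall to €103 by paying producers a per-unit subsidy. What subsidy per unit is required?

Required subsidy s = €34 per unit

At a buyer price of 103, quantity demanded is 1135 − 8·103 = 311.
Sellers supply 311 only when they receive ps with -922 + 9·ps = 311, i.e. ps = 137.
s = ps − pb = 137 − 103 = 34.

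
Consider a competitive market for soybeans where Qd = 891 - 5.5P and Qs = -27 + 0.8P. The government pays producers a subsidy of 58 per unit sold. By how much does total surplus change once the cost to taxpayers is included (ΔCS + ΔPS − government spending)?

Net change in total surplus = -74008/63

Pre-subsidy: 891 - 5.5P = -27 + 0.8P gives P* = 1020/7, Q* = 627/7.
With the subsidy, sellers receive Ps = Pb + 58 for each unit, where Pb is the price buyers pay.
Supply in terms of Pb becomes Qs = -27 + 0.8(Pb + 58) = 19.4 + 0.8Pb. Setting this equal to demand: 891 - 5.5Pb = 19.4 + 0.8Pb, so Pb = 8716/63.
Sellers receive Ps = 8716/63 + 58 = 12370/63; Q' = 891 − 5.5·(8716/63) = 8195/63.
ΔCS = ½(627/7 + 8195/63)(1020/7 − 8716/63) = 3210416/3969; ΔPS = ½(627/7 + 8195/63)(12370/63 − 1020/7) = 22071610/3969.
Government spending = 58 × 8195/63 = 475310/63.
Net change = 3210416/3969 + 22071610/3969 − 475310/63 = -74008/63. The loss equals the DWL triangle ½·58·2552/63.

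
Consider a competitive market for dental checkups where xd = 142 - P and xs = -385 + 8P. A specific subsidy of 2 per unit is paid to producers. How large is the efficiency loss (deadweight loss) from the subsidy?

Deadweight loss = 16/9

Pre-subsidy: 142 - P = -385 + 8P gives P* = 527/9, x* = 751/9.
With the subsidy, sellers receive Ps = Pb + 2 for each unit, where Pb is the price buyers pay.
Supply in terms of Pb becomes xs = -385 + 8(Pb + 2) = -369 + 8Pb. Setting this equal to demand: 142 - Pb = -369 + 8Pb, so Pb = 511/9.
Sellers receive Ps = 511/9 + 2 = 529/9; x' = 142 − 1·(511/9) = 767/9.
The subsidy expands output by 767/9 − 751/9 = 16/9 past the efficient level; on those units the gap between marginal cost and willingness to pay runs from 0 up to 2.
DWL = ½ × 2 × 16/9 = 16/9.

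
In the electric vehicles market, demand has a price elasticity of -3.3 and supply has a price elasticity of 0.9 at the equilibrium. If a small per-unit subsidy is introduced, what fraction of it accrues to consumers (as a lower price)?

Consumer share = 3/14

For a small subsidy around the equilibrium, the benefit split depends on the relative slopes, which at a point are proportional to the elasticities.
Buyer share = εs/(εs + |εd|) = 0.9/(0.9 + 3.3) = 3/14; seller share = |εd|/(εs + |εd|) = 11/14.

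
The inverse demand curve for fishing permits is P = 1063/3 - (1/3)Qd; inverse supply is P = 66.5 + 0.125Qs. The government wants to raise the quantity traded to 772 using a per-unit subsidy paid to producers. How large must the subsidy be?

Required subsidy s = 66 per unit

At Q = 772, from the demand curve buyers pay Pb = 1063/3 − (1/3)·772 = 97; from the supply curve sellers need Ps = 66.5 + 0.125·772 = 163.
The subsidy must fill the gap: s = Ps − Pb = 163 − 97 = 66.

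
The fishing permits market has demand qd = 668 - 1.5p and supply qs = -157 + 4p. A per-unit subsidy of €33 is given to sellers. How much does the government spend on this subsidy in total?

Government cost = €15807

Pre-subsidy: 668 - 1.5p = -157 + 4p gives p* = 150, q* = 443.
With the subsidy, sellers receive ps = pb + 33 for each unit, where pb is the price buyers pay.
Supply in terms of pb becomes qs = -157 + 4(pb + 33) = -25 + 4pb. Setting this equal to demand: 668 - 1.5pb = -25 + 4pb, so pb = 126.
Sellers receive ps = 126 + 33 = 159; q' = 668 − 1.5·126 = 479.
Government outlay = subsidy × quantity = 33 × 479 = 15807.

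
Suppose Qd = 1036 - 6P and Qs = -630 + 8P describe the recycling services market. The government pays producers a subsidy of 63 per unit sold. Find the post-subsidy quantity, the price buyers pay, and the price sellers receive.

Q' = 538; buyers pay 83; sellers receive 146

Pre-subsidy: 1036 - 6P = -630 + 8P gives P* = 119, Q* = 322.
With the subsidy, sellers receive Ps = Pb + 63 for each unit, where Pb is the price buyers pay.
Supply in terms of Pb becomes Qs = -630 + 8(Pb + 63) = -126 + 8Pb. Setting this equal to demand: 1036 - 6Pb = -126 + 8Pb, so Pb = 83.
Sellers receive Ps = 83 + 63 = 146; Q' = 1036 − 6·83 = 538.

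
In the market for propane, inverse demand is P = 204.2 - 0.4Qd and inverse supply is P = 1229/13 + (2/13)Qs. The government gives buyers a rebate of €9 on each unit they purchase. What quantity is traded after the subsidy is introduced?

Pre-subsidy: 204.2 - 0.4Q = 1229/13 + (2/13)Q gives Q* = 198 and P* = 125.
With the rebate, buyers effectively pay Pb = Ps − 9, where Ps is the price sellers receive.
On the curves, Pb = 204.2 - 0.4Q and Ps = 1229/13 + (2/13)Q; the wedge Ps − Pb = 9 gives 1229/13 + (2/13)Q − (204.2 - 0.4Q) = 9, so Q' = 214.25.
Then Pb = 204.2 − 0.4·214.25 = 118.5 and Ps = 1229/13 + (2/13)·214.25 = 127.5.

Q' = 214.25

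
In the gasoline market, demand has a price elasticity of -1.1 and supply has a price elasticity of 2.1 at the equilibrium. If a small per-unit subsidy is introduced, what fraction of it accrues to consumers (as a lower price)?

For a small subsidy around the equilibrium, the benefit split depends on the relative slopes, which at a point are proportional to the elasticities.
Buyer share = εs/(εs + |εd|) = 2.1/(2.1 + 1.1) = 0.65625; seller share = |εd|/(εs + |εd|) = 0.34375.

Consumer share = 0.65625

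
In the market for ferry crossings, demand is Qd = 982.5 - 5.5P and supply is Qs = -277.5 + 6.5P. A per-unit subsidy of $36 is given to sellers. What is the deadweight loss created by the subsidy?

Pre-subsidy: 982.5 - 5.5P = -277.5 + 6.5P gives P* = 105, Q* = 405.
With the subsidy, sellers receive Ps = Pb + 36 for each unit, where Pb is the price buyers pay.
Supply in terms of Pb becomes Qs = -277.5 + 6.5(Pb + 36) = -43.5 + 6.5Pb. Setting this equal to demand: 982.5 - 5.5Pb = -43.5 + 6.5Pb, so Pb = 85.5.
Sellers receive Ps = 85.5 + 36 = 121.5; Q' = 982.5 − 5.5·85.5 = 512.25.
The subsidy expands output by 512.25 − 405 = 107.25 past the efficient level; on those units the gap between marginal cost and willingness to pay runs from 0 up to 36.
DWL = ½ × 36 × 107.25 = 1930.5.

Deadweight loss = $1930.5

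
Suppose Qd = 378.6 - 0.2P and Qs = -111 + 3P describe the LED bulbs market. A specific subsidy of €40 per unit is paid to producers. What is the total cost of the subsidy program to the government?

Government cost = €14220

Pre-subsidy: 378.6 - 0.2P = -111 + 3P gives P* = 153, Q* = 348.
With the subsidy, sellers receive Ps = Pb + 40 for each unit, where Pb is the price buyers pay.
Supply in terms of Pb becomes Qs = -111 + 3(Pb + 40) = 9 + 3Pb. Setting this equal to demand: 378.6 - 0.2Pb = 9 + 3Pb, so Pb = 115.5.
Sellers receive Ps = 115.5 + 40 = 155.5; Q' = 378.6 − 0.2·115.5 = 355.5.
Government outlay = subsidy × quantity = 40 × 355.5 = 14220.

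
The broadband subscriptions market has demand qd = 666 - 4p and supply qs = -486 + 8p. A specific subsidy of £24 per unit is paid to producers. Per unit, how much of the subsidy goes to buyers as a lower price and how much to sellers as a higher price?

Buyers gain £16 per unit; sellers gain £8 per unit

Pre-subsidy: 666 - 4p = -486 + 8p gives p* = 96, q* = 282.
With the subsidy, sellers receive ps = pb + 24 for each unit, where pb is the price buyers pay.
Supply in terms of pb becomes qs = -486 + 8(pb + 24) = -294 + 8pb. Setting this equal to demand: 666 - 4pb = -294 + 8pb, so pb = 80.
Sellers receive ps = 80 + 24 = 104; q' = 666 − 4·80 = 346.
Buyers' price falls by p* − pb = 96 − 80 = 16; sellers' price rises by ps − p* = 104 − 96 = 8.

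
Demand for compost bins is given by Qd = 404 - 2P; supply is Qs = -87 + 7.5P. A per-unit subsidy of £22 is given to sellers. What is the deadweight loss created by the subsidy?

Pre-subsidy: 404 - 2P = -87 + 7.5P gives P* = 982/19, Q* = 5712/19.
With the subsidy, sellers receive Ps = Pb + 22 for each unit, where Pb is the price buyers pay.
Supply in terms of Pb becomes Qs = -87 + 7.5(Pb + 22) = 78 + 7.5Pb. Setting this equal to demand: 404 - 2Pb = 78 + 7.5Pb, so Pb = 652/19.
Sellers receive Ps = 652/19 + 22 = 1070/19; Q' = 404 − 2·(652/19) = 6372/19.
The subsidy expands output by 6372/19 − 5712/19 = 660/19 past the efficient level; on those units the gap between marginal cost and willingness to pay runs from 0 up to 22.
DWL = ½ × 22 × 660/19 = 7260/19.

Deadweight loss = 7260/19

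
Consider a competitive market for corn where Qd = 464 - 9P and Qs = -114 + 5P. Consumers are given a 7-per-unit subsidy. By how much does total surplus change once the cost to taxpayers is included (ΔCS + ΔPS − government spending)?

Net change in total surplus = -78.75

Pre-subsidy: 464 - 9P = -114 + 5P gives P* = 289/7, Q* = 647/7.
With the rebate, buyers effectively pay Pb = Ps − 7, where Ps is the price sellers receive.
Demand in terms of Ps becomes Qd = 464 − 9(Ps − 7) = 527 - 9Ps. Setting this equal to supply: 527 - 9Ps = -114 + 5Ps, so Ps = 641/14.
Buyers pay Pb = 641/14 − 7 = 543/14; Q' = -114 + 5·(641/14) = 1609/14.
ΔCS = ½(647/7 + 1609/14)(289/7 − 543/14) = 14515/56; ΔPS = ½(647/7 + 1609/14)(641/14 − 289/7) = 26127/56.
Government spending = 7 × 1609/14 = 804.5.
Net change = 14515/56 + 26127/56 − 804.5 = -78.75. The loss equals the DWL triangle ½·7·22.5.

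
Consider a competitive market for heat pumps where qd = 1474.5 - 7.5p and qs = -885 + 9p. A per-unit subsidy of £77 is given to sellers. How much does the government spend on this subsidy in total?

Pre-subsidy: 1474.5 - 7.5p = -885 + 9p gives p* = 143, q* = 402.
With the subsidy, sellers receive ps = pb + 77 for each unit, where pb is the price buyers pay.
Supply in terms of pb becomes qs = -885 + 9(pb + 77) = -192 + 9pb. Setting this equal to demand: 1474.5 - 7.5pb = -192 + 9pb, so pb = 101.
Sellers receive ps = 101 + 77 = 178; q' = 1474.5 − 7.5·101 = 717.
Government outlay = subsidy × quantity = 77 × 717 = 55209.

Government cost = £55209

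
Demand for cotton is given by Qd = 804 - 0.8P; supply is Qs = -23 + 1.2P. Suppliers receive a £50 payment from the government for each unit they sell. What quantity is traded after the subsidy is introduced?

Pre-subsidy: 804 - 0.8P = -23 + 1.2P gives P* = 413.5, Q* = 473.2.
With the subsidy, sellers receive Ps = Pb + 50 for each unit, where Pb is the price buyers pay.
Supply in terms of Pb becomes Qs = -23 + 1.2(Pb + 50) = 37 + 1.2Pb. Setting this equal to demand: 804 - 0.8Pb = 37 + 1.2Pb, so Pb = 383.5.
Sellers receive Ps = 383.5 + 50 = 433.5; Q' = 804 − 0.8·383.5 = 497.2.

Q' = 497.2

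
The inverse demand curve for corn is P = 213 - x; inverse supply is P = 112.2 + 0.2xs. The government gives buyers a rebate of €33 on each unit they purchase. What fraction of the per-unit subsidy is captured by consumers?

Consumer share = 5/6

Pre-subsidy: 213 - x = 112.2 + 0.2x gives x* = 84 and P* = 129.
With the rebate, buyers effectively pay Pb = Ps − 33, where Ps is the price sellers receive.
On the curves, Pb = 213 - x and Ps = 112.2 + 0.2x; the wedge Ps − Pb = 33 gives 112.2 + 0.2x − (213 - x) = 33, so x' = 111.5.
Then Pb = 213 − 1·111.5 = 101.5 and Ps = 112.2 + 0.2·111.5 = 134.5.
Buyers' price falls by P* − Pb = 129 − 101.5 = 27.5; sellers' price rises by Ps − P* = 134.5 − 129 = 5.5.
So consumers capture 27.5/33 = 5/6 of each unit of subsidy.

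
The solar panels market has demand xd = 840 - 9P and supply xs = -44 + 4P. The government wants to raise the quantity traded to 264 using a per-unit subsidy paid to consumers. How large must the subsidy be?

Required subsidy s = 13 per unit

At x = 264, invert demand for the buyer price: Pb = (840 − 264)/9 = 64; invert supply for the seller price: Ps = (264 − (-44))/4 = 77.
The subsidy must fill the gap: s = Ps − Pb = 77 − 64 = 13.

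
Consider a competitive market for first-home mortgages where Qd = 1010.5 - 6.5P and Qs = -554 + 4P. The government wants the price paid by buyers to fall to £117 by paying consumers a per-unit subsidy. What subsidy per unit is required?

Required subsidy s = £84 per unit

At a buyer price of 117, quantity demanded is 1010.5 − 6.5·117 = 250.
Sellers supply 250 only when they receive Ps with -554 + 4·Ps = 250, i.e. Ps = 201.
s = Ps − Pb = 201 − 117 = 84.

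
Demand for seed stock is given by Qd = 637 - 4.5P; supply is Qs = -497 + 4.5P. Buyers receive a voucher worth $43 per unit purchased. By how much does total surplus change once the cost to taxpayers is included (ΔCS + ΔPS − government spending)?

Net change in total surplus = -$2080.125

Pre-subsidy: 637 - 4.5P = -497 + 4.5P gives P* = 126, Q* = 70.
With the rebate, buyers effectively pay Pb = Ps − 43, where Ps is the price sellers receive.
Demand in terms of Ps becomes Qd = 637 − 4.5(Ps − 43) = 830.5 - 4.5Ps. Setting this equal to supply: 830.5 - 4.5Ps = -497 + 4.5Ps, so Ps = 147.5.
Buyers pay Pb = 147.5 − 43 = 104.5; Q' = -497 + 4.5·147.5 = 166.75.
ΔCS = ½(70 + 166.75)(126 − 104.5) = 2545.0625; ΔPS = ½(70 + 166.75)(147.5 − 126) = 2545.0625.
Government spending = 43 × 166.75 = 7170.25.
Net change = 2545.0625 + 2545.0625 − 7170.25 = -2080.125. The loss equals the DWL triangle ½·43·96.75.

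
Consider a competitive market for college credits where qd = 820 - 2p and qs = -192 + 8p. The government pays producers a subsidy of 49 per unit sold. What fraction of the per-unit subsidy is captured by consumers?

Pre-subsidy: 820 - 2p = -192 + 8p gives p* = 101.2, q* = 617.6.
With the subsidy, sellers receive ps = pb + 49 for each unit, where pb is the price buyers pay.
Supply in terms of pb becomes qs = -192 + 8(pb + 49) = 200 + 8pb. Setting this equal to demand: 820 - 2pb = 200 + 8pb, so pb = 62.
Sellers receive ps = 62 + 49 = 111; q' = 820 − 2·62 = 696.
Buyers' price falls by p* − pb = 101.2 − 62 = 39.2; sellers' price rises by ps − p* = 111 − 101.2 = 9.8.
So consumers capture 39.2/49 = 0.8 of each unit of subsidy.

Consumer share = 0.8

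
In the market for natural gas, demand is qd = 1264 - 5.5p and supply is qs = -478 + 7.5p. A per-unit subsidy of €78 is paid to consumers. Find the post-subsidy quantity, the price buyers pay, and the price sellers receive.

Pre-subsidy: 1264 - 5.5p = -478 + 7.5p gives p* = 134, q* = 527.
With the rebate, buyers effectively pay pb = ps − 78, where ps is the price sellers receive.
Demand in terms of ps becomes qd = 1264 − 5.5(ps − 78) = 1693 - 5.5ps. Setting this equal to supply: 1693 - 5.5ps = -478 + 7.5ps, so ps = 167.
Buyers pay pb = 167 − 78 = 89; q' = -478 + 7.5·167 = 774.5.

q' = 774.5; buyers pay €89; sellers receive €167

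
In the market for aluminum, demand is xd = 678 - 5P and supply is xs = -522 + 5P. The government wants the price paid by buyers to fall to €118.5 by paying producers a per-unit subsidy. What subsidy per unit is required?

Required subsidy s = €3 per unit

At a buyer price of 118.5, quantity demanded is 678 − 5·118.5 = 85.5.
Sellers supply 85.5 only when they receive Ps with -522 + 5·Ps = 85.5, i.e. Ps = 121.5.
s = Ps − Pb = 121.5 − 118.5 = 3.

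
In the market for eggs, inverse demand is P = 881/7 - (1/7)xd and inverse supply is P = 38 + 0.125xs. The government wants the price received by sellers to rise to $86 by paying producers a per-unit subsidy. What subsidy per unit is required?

At a seller price of 86, quantity supplied is -304 + 8·86 = 384.
Buyers absorb 384 only when they pay Pb = 881/7 − (1/7)·384 = 71.
s = Ps − Pb = 86 − 71 = 15.

Required subsidy s = $15 per unit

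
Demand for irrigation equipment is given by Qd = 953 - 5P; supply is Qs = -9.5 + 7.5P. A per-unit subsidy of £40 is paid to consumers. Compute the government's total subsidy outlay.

Pre-subsidy: 953 - 5P = -9.5 + 7.5P gives P* = 77, Q* = 568.
With the rebate, buyers effectively pay Pb = Ps − 40, where Ps is the price sellers receive.
Demand in terms of Ps becomes Qd = 953 − 5(Ps − 40) = 1153 - 5Ps. Setting this equal to supply: 1153 - 5Ps = -9.5 + 7.5Ps, so Ps = 93.
Buyers pay Pb = 93 − 40 = 53; Q' = -9.5 + 7.5·93 = 688.
Government outlay = subsidy × quantity = 40 × 688 = 27520.

Government cost = £27520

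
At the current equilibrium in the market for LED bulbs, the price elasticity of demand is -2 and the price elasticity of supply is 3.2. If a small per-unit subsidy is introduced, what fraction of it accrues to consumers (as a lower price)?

For a small subsidy around the equilibrium, the benefit split depends on the relative slopes, which at a point are proportional to the elasticities.
Buyer share = εs/(εs + |εd|) = 3.2/(3.2 + 2) = 8/13; seller share = |εd|/(εs + |εd|) = 5/13.

Consumer share = 8/13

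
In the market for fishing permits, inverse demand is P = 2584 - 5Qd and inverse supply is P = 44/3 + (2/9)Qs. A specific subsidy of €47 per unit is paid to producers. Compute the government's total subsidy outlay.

Government cost = €23547

Pre-subsidy: 2584 - 5Q = 44/3 + (2/9)Q gives Q* = 492 and P* = 124.
With the subsidy, sellers receive Ps = Pb + 47 for each unit, where Pb is the price buyers pay.
On the curves, Pb = 2584 - 5Q and Ps = 44/3 + (2/9)Q; the wedge Ps − Pb = 47 gives 44/3 + (2/9)Q − (2584 - 5Q) = 47, so Q' = 501.
Then Pb = 2584 − 5·501 = 79 and Ps = 44/3 + (2/9)·501 = 126.
Government outlay = subsidy × quantity = 47 × 501 = 23547.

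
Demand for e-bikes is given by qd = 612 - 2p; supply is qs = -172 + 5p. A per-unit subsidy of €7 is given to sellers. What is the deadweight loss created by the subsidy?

Deadweight loss = €35

Pre-subsidy: 612 - 2p = -172 + 5p gives p* = 112, q* = 388.
With the subsidy, sellers receive ps = pb + 7 for each unit, where pb is the price buyers pay.
Supply in terms of pb becomes qs = -172 + 5(pb + 7) = -137 + 5pb. Setting this equal to demand: 612 - 2pb = -137 + 5pb, so pb = 107.
Sellers receive ps = 107 + 7 = 114; q' = 612 − 2·107 = 398.
The subsidy expands output by 398 − 388 = 10 past the efficient level; on those units the gap between marginal cost and willingness to pay runs from 0 up to 7.
DWL = ½ × 7 × 10 = 35.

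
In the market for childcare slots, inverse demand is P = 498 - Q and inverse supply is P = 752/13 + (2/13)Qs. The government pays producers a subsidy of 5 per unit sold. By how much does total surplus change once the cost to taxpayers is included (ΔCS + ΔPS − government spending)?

Pre-subsidy: 498 - Q = 752/13 + (2/13)Q gives Q* = 5722/15 and P* = 1748/15.
With the subsidy, sellers receive Ps = Pb + 5 for each unit, where Pb is the price buyers pay.
On the curves, Pb = 498 - Q and Ps = 752/13 + (2/13)Q; the wedge Ps − Pb = 5 gives 752/13 + (2/13)Q − (498 - Q) = 5, so Q' = 385.8.
Then Pb = 498 − 1·385.8 = 112.2 and Ps = 752/13 + (2/13)·385.8 = 117.2.
ΔCS = ½(5722/15 + 385.8)(1748/15 − 112.2) = 149617/90; ΔPS = ½(5722/15 + 385.8)(117.2 − 1748/15) = 11509/45.
Government spending = 5 × 385.8 = 1929.
Net change = 149617/90 + 11509/45 − 1929 = -65/6. The loss equals the DWL triangle ½·5·13/3.

Net change in total surplus = -65/6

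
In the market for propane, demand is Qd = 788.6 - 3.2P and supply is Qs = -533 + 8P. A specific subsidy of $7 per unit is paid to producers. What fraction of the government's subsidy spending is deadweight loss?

Pre-subsidy: 788.6 - 3.2P = -533 + 8P gives P* = 118, Q* = 411.
With the subsidy, sellers receive Ps = Pb + 7 for each unit, where Pb is the price buyers pay.
Supply in terms of Pb becomes Qs = -533 + 8(Pb + 7) = -477 + 8Pb. Setting this equal to demand: 788.6 - 3.2Pb = -477 + 8Pb, so Pb = 113.
Sellers receive Ps = 113 + 7 = 120; Q' = 788.6 − 3.2·113 = 427.
ΔCS = ½(411 + 427)(118 − 113) = 2095; ΔPS = ½(411 + 427)(120 − 118) = 838.
Government spending = 7 × 427 = 2989.
DWL = ½ × 7 × (427 − 411) = 56; fraction = 56 / 2989 = 8/427.

DWL / government spending = 8/427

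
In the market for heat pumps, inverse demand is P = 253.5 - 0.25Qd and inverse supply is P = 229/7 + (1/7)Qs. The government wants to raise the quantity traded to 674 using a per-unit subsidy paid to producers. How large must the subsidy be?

Required subsidy s = 44 per unit

At Q = 674, from the demand curve buyers pay Pb = 253.5 − 0.25·674 = 85; from the supply curve sellers need Ps = 229/7 + (1/7)·674 = 129.
The subsidy must fill the gap: s = Ps − Pb = 129 − 85 = 44.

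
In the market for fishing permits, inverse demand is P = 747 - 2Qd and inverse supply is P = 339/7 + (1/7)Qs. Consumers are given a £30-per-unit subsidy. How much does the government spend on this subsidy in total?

Government cost = £10200

Pre-subsidy: 747 - 2Q = 339/7 + (1/7)Q gives Q* = 326 and P* = 95.
With the rebate, buyers effectively pay Pb = Ps − 30, where Ps is the price sellers receive.
On the curves, Pb = 747 - 2Q and Ps = 339/7 + (1/7)Q; the wedge Ps − Pb = 30 gives 339/7 + (1/7)Q − (747 - 2Q) = 30, so Q' = 340.
Then Pb = 747 − 2·340 = 67 and Ps = 339/7 + (1/7)·340 = 97.
Government outlay = subsidy × quantity = 30 × 340 = 10200.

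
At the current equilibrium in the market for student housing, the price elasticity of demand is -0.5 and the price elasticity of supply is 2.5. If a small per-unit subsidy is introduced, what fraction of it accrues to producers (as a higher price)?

For a small subsidy around the equilibrium, the benefit split depends on the relative slopes, which at a point are proportional to the elasticities.
Buyer share = εs/(εs + |εd|) = 2.5/(2.5 + 0.5) = 5/6; seller share = |εd|/(εs + |εd|) = 1/6.
So producers capture 1/6 of the subsidy.

Producer share = 1/6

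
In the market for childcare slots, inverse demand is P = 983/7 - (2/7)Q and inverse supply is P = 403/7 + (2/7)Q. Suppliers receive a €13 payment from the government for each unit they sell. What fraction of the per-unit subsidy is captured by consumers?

Pre-subsidy: 983/7 - (2/7)Q = 403/7 + (2/7)Q gives Q* = 145 and P* = 99.
With the subsidy, sellers receive Ps = Pb + 13 for each unit, where Pb is the price buyers pay.
On the curves, Pb = 983/7 - (2/7)Q and Ps = 403/7 + (2/7)Q; the wedge Ps − Pb = 13 gives 403/7 + (2/7)Q − (983/7 - (2/7)Q) = 13, so Q' = 167.75.
Then Pb = 983/7 − (2/7)·167.75 = 92.5 and Ps = 403/7 + (2/7)·167.75 = 105.5.
Buyers' price falls by P* − Pb = 99 − 92.5 = 6.5; sellers' price rises by Ps − P* = 105.5 − 99 = 6.5.
So consumers capture 6.5/13 = 0.5 of each unit of subsidy.

Consumer share = 0.5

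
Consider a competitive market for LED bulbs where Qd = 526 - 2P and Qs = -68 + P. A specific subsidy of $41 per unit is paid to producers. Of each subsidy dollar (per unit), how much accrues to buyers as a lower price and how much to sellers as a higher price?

Buyers gain 41/3 per unit; sellers gain 82/3 per unit

Pre-subsidy: 526 - 2P = -68 + P gives P* = 198, Q* = 130.
With the subsidy, sellers receive Ps = Pb + 41 for each unit, where Pb is the price buyers pay.
Supply in terms of Pb becomes Qs = -68 + 1(Pb + 41) = -27 + Pb. Setting this equal to demand: 526 - 2Pb = -27 + Pb, so Pb = 553/3.
Sellers receive Ps = 553/3 + 41 = 676/3; Q' = 526 − 2·(553/3) = 472/3.
Buyers' price falls by P* − Pb = 198 − 553/3 = 41/3; sellers' price rises by Ps − P* = 676/3 − 198 = 82/3.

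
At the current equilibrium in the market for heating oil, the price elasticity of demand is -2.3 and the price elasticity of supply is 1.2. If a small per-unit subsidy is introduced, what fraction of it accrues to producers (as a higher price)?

For a small subsidy around the equilibrium, the benefit split depends on the relative slopes, which at a point are proportional to the elasticities.
Buyer share = εs/(εs + |εd|) = 1.2/(1.2 + 2.3) = 12/35; seller share = |εd|/(εs + |εd|) = 23/35.
So producers capture 23/35 of the subsidy.

Producer share = 23/35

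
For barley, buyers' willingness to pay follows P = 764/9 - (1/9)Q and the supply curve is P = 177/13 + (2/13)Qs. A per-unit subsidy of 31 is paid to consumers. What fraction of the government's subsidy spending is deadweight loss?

Pre-subsidy: 764/9 - (1/9)Q = 177/13 + (2/13)Q gives Q* = 269 and P* = 55.
With the rebate, buyers effectively pay Pb = Ps − 31, where Ps is the price sellers receive.
On the curves, Pb = 764/9 - (1/9)Q and Ps = 177/13 + (2/13)Q; the wedge Ps − Pb = 31 gives 177/13 + (2/13)Q − (764/9 - (1/9)Q) = 31, so Q' = 386.
Then Pb = 764/9 − (1/9)·386 = 42 and Ps = 177/13 + (2/13)·386 = 73.
ΔCS = ½(269 + 386)(55 − 42) = 4257.5; ΔPS = ½(269 + 386)(73 − 55) = 5895.
Government spending = 31 × 386 = 11966.
DWL = ½ × 31 × (386 − 269) = 1813.5; fraction = 1813.5 / 11966 = 117/772.

DWL / government spending = 117/772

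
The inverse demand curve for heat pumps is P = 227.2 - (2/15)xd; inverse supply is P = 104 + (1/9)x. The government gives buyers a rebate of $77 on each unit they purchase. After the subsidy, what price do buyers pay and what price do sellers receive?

Pre-subsidy: 227.2 - (2/15)x = 104 + (1/9)x gives x* = 504 and P* = 160.
With the rebate, buyers effectively pay Pb = Ps − 77, where Ps is the price sellers receive.
On the curves, Pb = 227.2 - (2/15)x and Ps = 104 + (1/9)x; the wedge Ps − Pb = 77 gives 104 + (1/9)x − (227.2 - (2/15)x) = 77, so x' = 819.
Then Pb = 227.2 − (2/15)·819 = 118 and Ps = 104 + (1/9)·819 = 195.

Buyers pay $118; sellers receive $195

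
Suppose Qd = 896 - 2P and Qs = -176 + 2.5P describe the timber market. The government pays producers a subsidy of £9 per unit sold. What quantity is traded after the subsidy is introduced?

Q' = 3866/9

Pre-subsidy: 896 - 2P = -176 + 2.5P gives P* = 2144/9, Q* = 3776/9.
With the subsidy, sellers receive Ps = Pb + 9 for each unit, where Pb is the price buyers pay.
Supply in terms of Pb becomes Qs = -176 + 2.5(Pb + 9) = -153.5 + 2.5Pb. Setting this equal to demand: 896 - 2Pb = -153.5 + 2.5Pb, so Pb = 2099/9.
Sellers receive Ps = 2099/9 + 9 = 2180/9; Q' = 896 − 2·(2099/9) = 3866/9.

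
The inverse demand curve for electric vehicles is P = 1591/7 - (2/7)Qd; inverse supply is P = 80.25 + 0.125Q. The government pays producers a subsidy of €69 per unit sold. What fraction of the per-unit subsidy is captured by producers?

Pre-subsidy: 1591/7 - (2/7)Q = 80.25 + 0.125Q gives Q* = 358 and P* = 125.
With the subsidy, sellers receive Ps = Pb + 69 for each unit, where Pb is the price buyers pay.
On the curves, Pb = 1591/7 - (2/7)Q and Ps = 80.25 + 0.125Q; the wedge Ps − Pb = 69 gives 80.25 + 0.125Q − (1591/7 - (2/7)Q) = 69, so Q' = 526.
Then Pb = 1591/7 − (2/7)·526 = 77 and Ps = 80.25 + 0.125·526 = 146.
Buyers' price falls by P* − Pb = 125 − 77 = 48; sellers' price rises by Ps − P* = 146 − 125 = 21.
So producers capture 21/69 = 7/23 of each unit of subsidy.

Producer share = 7/23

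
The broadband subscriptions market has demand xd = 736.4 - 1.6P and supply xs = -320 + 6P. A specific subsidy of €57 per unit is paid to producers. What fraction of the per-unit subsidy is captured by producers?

Producer share = 4/19

Pre-subsidy: 736.4 - 1.6P = -320 + 6P gives P* = 139, x* = 514.
With the subsidy, sellers receive Ps = Pb + 57 for each unit, where Pb is the price buyers pay.
Supply in terms of Pb becomes xs = -320 + 6(Pb + 57) = 22 + 6Pb. Setting this equal to demand: 736.4 - 1.6Pb = 22 + 6Pb, so Pb = 94.
Sellers receive Ps = 94 + 57 = 151; x' = 736.4 − 1.6·94 = 586.
Buyers' price falls by P* − Pb = 139 − 94 = 45; sellers' price rises by Ps − P* = 151 − 139 = 12.
So producers capture 12/57 = 4/19 of each unit of subsidy.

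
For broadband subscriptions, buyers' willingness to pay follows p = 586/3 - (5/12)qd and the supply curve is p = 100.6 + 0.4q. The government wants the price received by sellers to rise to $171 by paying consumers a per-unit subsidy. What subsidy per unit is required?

Required subsidy s = $49 per unit

At a seller price of 171, quantity supplied is -251.5 + 2.5·171 = 176.
Buyers absorb 176 only when they pay pb = 586/3 − (5/12)·176 = 122.
s = ps − pb = 171 − 122 = 49.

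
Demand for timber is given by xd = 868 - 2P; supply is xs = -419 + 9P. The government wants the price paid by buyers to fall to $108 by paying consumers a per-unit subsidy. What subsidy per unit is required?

At a buyer price of 108, quantity demanded is 868 − 2·108 = 652.
Sellers supply 652 only when they receive Ps with -419 + 9·Ps = 652, i.e. Ps = 119.
s = Ps − Pb = 119 − 108 = 11.

Required subsidy s = $11 per unit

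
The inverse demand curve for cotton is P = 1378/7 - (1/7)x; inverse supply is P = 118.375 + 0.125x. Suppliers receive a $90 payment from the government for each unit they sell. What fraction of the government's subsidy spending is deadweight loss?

DWL / government spending = 168/629

Pre-subsidy: 1378/7 - (1/7)x = 118.375 + 0.125x gives x* = 293 and P* = 155.
With the subsidy, sellers receive Ps = Pb + 90 for each unit, where Pb is the price buyers pay.
On the curves, Pb = 1378/7 - (1/7)x and Ps = 118.375 + 0.125x; the wedge Ps − Pb = 90 gives 118.375 + 0.125x − (1378/7 - (1/7)x) = 90, so x' = 629.
Then Pb = 1378/7 − (1/7)·629 = 107 and Ps = 118.375 + 0.125·629 = 197.
ΔCS = ½(293 + 629)(155 − 107) = 22128; ΔPS = ½(293 + 629)(197 − 155) = 19362.
Government spending = 90 × 629 = 56610.
DWL = ½ × 90 × (629 − 293) = 15120; fraction = 15120 / 56610 = 168/629.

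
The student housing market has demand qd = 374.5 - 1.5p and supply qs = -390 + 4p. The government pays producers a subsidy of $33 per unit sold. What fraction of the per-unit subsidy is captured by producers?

Pre-subsidy: 374.5 - 1.5p = -390 + 4p gives p* = 139, q* = 166.
With the subsidy, sellers receive ps = pb + 33 for each unit, where pb is the price buyers pay.
Supply in terms of pb becomes qs = -390 + 4(pb + 33) = -258 + 4pb. Setting this equal to demand: 374.5 - 1.5pb = -258 + 4pb, so pb = 115.
Sellers receive ps = 115 + 33 = 148; q' = 374.5 − 1.5·115 = 202.
Buyers' price falls by p* − pb = 139 − 115 = 24; sellers' price rises by ps − p* = 148 − 139 = 9.
So producers capture 9/33 = 3/11 of each unit of subsidy.

Producer share = 3/11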